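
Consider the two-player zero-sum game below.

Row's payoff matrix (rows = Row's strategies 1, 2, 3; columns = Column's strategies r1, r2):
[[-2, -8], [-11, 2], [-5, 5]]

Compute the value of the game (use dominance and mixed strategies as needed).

-25/8

Row 2 is strictly dominated by row 3, so Row never plays it.
The remaining 2×2 game on (1, 3) × (r1, r2) has no saddle point. Let Row play 1 with probability p; indifference gives −2p − 5(1−p) = −8p + 5(1−p), so p = 5/8.
Similarly Column's optimal q on r1 is 13/16, and the value is -2·(13/16) + (-8)·(3/16) = -25/8.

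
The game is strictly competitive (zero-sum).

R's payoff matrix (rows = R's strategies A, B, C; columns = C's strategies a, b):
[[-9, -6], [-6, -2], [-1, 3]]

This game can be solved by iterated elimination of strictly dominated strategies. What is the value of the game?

Column b is strictly dominated by a for C (-9<-6, -6<-2, -1<3); eliminate b.
Row B is strictly dominated by row C (-1>-6); eliminate B.
Row A is strictly dominated by row C (-1>-9); eliminate A.
Only (C, a) remains, with payoff -1.

-1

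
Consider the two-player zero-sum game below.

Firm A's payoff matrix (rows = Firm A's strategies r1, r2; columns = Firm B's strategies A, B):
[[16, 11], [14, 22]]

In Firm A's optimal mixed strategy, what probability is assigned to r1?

Row minima are 11 and 14, so Firm A's maximin is 14; column maxima are 16 and 22, so Firm B's minimax is 16. These differ, so the equilibrium is in mixed strategies.
Let Firm A play r1 with probability p. Firm B is indifferent when 16p + 14(1−p) = 11p + 22(1−p), giving p = 8/13.

8/13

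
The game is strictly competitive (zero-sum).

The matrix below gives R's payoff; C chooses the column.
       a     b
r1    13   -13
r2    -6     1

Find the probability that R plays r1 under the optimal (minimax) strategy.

7/33

Row minima are -13 and -6, so R's maximin is -6; column maxima are 13 and 1, so C's minimax is 1. These differ, so the equilibrium is in mixed strategies.
Let R play r1 with probability p. C is indifferent when 13p − 6(1−p) = −13p + (1−p), giving p = 7/33.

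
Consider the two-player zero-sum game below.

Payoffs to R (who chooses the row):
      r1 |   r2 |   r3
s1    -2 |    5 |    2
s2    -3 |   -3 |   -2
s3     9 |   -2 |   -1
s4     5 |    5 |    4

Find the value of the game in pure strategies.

Row minima: -2, -3, -2, 4 → R's maximin is 4.
Column maxima: 9, 5, 4 → C's minimax is 4.
They coincide at (s4, r3), so the value is 4.

4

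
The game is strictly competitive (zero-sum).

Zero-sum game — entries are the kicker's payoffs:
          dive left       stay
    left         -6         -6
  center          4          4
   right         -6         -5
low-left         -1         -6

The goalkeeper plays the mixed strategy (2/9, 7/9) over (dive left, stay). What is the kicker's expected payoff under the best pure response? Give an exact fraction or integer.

left: (-6)·(2/9) + (-6)·(7/9) = -6.
center: (4)·(2/9) + (4)·(7/9) = 4.
right: (-6)·(2/9) + (-5)·(7/9) = -47/9.
low-left: (-1)·(2/9) + (-6)·(7/9) = -44/9.
The best pure response is center with expected payoff 4.

4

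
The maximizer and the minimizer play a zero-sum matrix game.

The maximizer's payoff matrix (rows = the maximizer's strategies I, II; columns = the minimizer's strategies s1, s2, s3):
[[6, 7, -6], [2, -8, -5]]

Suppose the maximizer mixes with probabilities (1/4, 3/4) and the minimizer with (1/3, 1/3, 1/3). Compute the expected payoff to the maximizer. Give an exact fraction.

-13/6

Against (1/3, 1/3, 1/3), each row's expected payoff is I: 7/3; II: -11/3.
Taking the (1/4, 3/4)-weighted average: (1/4)·(7/3) + (3/4)·(-11/3) = -13/6.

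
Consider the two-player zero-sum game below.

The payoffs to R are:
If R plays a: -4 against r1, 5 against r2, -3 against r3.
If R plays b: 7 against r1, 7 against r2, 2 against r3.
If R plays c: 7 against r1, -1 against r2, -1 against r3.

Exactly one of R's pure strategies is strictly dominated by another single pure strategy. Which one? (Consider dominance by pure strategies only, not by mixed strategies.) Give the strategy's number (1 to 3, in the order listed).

Compare a with b: 7 > -4, 7 > 5, 2 > -3.
So b strictly dominates a for R; a is strictly dominated.

1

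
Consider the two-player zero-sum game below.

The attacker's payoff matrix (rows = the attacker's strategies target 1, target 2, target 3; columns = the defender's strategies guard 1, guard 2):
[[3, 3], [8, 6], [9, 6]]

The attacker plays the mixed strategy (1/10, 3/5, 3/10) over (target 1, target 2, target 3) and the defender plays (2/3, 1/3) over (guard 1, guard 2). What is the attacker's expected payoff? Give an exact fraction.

Against (2/3, 1/3), each row's expected payoff is target 1: 3; target 2: 22/3; target 3: 8.
Taking the (1/10, 3/5, 3/10)-weighted average: (1/10)·(3) + (3/5)·(22/3) + (3/10)·(8) = 71/10.

71/10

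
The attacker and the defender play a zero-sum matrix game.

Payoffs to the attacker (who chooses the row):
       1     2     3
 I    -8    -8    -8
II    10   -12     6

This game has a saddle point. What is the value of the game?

-8

Row minima: -8, -12 → the attacker's maximin is -8.
Column maxima: 10, -8, 6 → the defender's minimax is -8.
They coincide at (I, 2), so the value is -8.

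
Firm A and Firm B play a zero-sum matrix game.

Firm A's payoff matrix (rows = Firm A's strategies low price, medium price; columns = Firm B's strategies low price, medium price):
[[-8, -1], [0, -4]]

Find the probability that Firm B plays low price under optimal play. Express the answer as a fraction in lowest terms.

Row minima are -8 and -4, so Firm A's maximin is -4; column maxima are 0 and -1, so Firm B's minimax is -1. These differ, so the equilibrium is in mixed strategies.
Let Firm B play low price with probability q. Firm A is indifferent when −8q − (1−q) = −4(1−q), giving q = 3/11.

3/11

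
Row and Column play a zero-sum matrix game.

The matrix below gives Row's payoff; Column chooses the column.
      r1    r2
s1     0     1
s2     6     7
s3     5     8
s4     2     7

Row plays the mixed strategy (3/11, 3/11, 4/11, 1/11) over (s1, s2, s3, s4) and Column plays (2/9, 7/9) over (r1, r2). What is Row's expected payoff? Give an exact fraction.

Against (2/9, 7/9), each row's expected payoff is s1: 7/9; s2: 61/9; s3: 22/3; s4: 53/9.
Taking the (3/11, 3/11, 4/11, 1/11)-weighted average: (3/11)·(7/9) + (3/11)·(61/9) + (4/11)·(22/3) + (1/11)·(53/9) = 521/99.

521/99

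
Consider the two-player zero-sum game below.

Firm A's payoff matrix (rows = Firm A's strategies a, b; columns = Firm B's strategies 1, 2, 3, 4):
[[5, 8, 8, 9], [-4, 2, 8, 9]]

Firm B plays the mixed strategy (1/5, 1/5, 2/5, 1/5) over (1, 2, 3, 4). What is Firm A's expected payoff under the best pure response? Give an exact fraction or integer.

38/5

a: (5)·(1/5) + (8)·(1/5) + (8)·(2/5) + (9)·(1/5) = 38/5.
b: (-4)·(1/5) + (2)·(1/5) + (8)·(2/5) + (9)·(1/5) = 23/5.
The best pure response is a with expected payoff 38/5.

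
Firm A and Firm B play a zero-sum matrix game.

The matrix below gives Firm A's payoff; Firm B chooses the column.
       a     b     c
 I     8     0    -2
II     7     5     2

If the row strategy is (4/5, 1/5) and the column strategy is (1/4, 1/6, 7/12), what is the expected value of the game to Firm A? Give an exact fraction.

Against (1/4, 1/6, 7/12), each row's expected payoff is I: 5/6; II: 15/4.
Taking the (4/5, 1/5)-weighted average: (4/5)·(5/6) + (1/5)·(15/4) = 17/12.

17/12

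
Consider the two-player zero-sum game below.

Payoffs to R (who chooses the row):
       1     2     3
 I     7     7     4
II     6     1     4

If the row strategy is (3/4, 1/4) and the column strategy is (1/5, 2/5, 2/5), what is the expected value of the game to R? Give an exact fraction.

Against (1/5, 2/5, 2/5), each row's expected payoff is I: 29/5; II: 16/5.
Taking the (3/4, 1/4)-weighted average: (3/4)·(29/5) + (1/4)·(16/5) = 103/20.

103/20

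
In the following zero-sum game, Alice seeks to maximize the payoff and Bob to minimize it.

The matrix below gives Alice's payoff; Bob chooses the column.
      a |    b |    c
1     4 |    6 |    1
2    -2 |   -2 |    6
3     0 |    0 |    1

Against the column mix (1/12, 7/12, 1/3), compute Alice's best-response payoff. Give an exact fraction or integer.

25/6

1: (4)·(1/12) + (6)·(7/12) + (1)·(1/3) = 25/6.
2: (-2)·(1/12) + (-2)·(7/12) + (6)·(1/3) = 2/3.
3: (0)·(1/12) + (0)·(7/12) + (1)·(1/3) = 1/3.
The best pure response is 1 with expected payoff 25/6.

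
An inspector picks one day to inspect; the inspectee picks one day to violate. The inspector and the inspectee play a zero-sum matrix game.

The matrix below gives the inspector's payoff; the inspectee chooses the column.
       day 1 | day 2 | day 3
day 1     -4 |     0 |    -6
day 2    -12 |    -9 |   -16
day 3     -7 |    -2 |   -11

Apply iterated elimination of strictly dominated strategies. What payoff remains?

Row day 3 is strictly dominated by row day 1 (-4>-7, 0>-2, -6>-11); eliminate day 3.
Column day 1 is strictly dominated by day 3 for the inspectee (-6<-4, -16<-12); eliminate day 1.
Row day 2 is strictly dominated by row day 1 (0>-9, -6>-16); eliminate day 2.
Column day 2 is strictly dominated by day 3 for the inspectee (-6<0); eliminate day 2.
Only (day 1, day 3) remains, with payoff -6.

-6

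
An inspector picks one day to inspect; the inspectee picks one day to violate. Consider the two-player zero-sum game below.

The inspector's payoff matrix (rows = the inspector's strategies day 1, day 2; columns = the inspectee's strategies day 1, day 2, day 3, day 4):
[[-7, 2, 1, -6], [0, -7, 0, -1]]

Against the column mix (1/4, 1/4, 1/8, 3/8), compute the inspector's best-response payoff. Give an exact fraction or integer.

day 1: (-7)·(1/4) + (2)·(1/4) + (1)·(1/8) + (-6)·(3/8) = -27/8.
day 2: (0)·(1/4) + (-7)·(1/4) + (0)·(1/8) + (-1)·(3/8) = -17/8.
The best pure response is day 2 with expected payoff -17/8.

-17/8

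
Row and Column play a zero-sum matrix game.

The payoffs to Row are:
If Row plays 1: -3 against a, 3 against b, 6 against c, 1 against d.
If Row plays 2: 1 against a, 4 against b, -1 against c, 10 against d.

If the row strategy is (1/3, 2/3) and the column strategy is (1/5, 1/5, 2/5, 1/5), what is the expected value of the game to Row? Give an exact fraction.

Against (1/5, 1/5, 2/5, 1/5), each row's expected payoff is 1: 13/5; 2: 13/5.
Taking the (1/3, 2/3)-weighted average: (1/3)·(13/5) + (2/3)·(13/5) = 13/5.

13/5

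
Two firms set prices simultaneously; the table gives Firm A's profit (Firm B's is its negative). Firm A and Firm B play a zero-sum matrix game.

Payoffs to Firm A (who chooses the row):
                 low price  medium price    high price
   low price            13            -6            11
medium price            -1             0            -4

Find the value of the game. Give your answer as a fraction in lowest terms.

Column low price is strictly dominated by high price for Firm B (it gives Firm A more in every row).
The remaining 2×2 game on (low price, medium price) × (medium price, high price) has no saddle point. Let Firm A play low price with probability p; indifference gives −6p = 11p − 4(1−p), so p = 4/21.
Similarly Firm B's optimal q on medium price is 5/7, and the value is -6·(5/7) + (11)·(2/7) = -8/7.

-8/7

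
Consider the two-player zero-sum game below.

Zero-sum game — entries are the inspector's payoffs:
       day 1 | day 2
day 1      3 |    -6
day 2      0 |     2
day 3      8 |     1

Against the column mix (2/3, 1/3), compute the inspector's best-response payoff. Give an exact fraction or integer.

17/3

day 1: (3)·(2/3) + (-6)·(1/3) = 0.
day 2: (0)·(2/3) + (2)·(1/3) = 2/3.
day 3: (8)·(2/3) + (1)·(1/3) = 17/3.
The best pure response is day 3 with expected payoff 17/3.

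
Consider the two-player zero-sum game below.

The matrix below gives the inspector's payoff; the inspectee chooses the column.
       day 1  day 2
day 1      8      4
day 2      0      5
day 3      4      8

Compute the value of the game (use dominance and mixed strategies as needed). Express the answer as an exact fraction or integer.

Row day 2 is strictly dominated by row day 3, so the inspector never plays it.
The remaining 2×2 game on (day 1, day 3) × (day 1, day 2) has no saddle point. Let the inspector play day 1 with probability p; indifference gives 8p + 4(1−p) = 4p + 8(1−p), so p = 1/2.
Similarly the inspectee's optimal q on day 1 is 1/2, and the value is 8·(1/2) + (4)·(1/2) = 6.

6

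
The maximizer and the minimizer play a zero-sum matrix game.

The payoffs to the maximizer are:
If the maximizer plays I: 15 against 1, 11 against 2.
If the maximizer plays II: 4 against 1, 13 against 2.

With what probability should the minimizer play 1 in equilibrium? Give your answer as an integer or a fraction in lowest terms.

2/13

Row minima are 11 and 4, so the maximizer's maximin is 11; column maxima are 15 and 13, so the minimizer's minimax is 13. These differ, so the equilibrium is in mixed strategies.
Let the minimizer play 1 with probability q. The maximizer is indifferent when 15q + 11(1−q) = 4q + 13(1−q), giving q = 2/13.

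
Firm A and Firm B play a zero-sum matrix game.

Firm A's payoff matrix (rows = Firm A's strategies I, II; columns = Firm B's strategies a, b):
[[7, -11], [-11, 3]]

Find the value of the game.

Row minima are -11 and -11, so Firm A's maximin is -11; column maxima are 7 and 3, so Firm B's minimax is 3. These differ, so the equilibrium is in mixed strategies.
Let Firm A play I with probability p. Firm B is indifferent when 7p − 11(1−p) = −11p + 3(1−p), giving p = 7/16.
Let Firm B play a with probability q. Firm A is indifferent when 7q − 11(1−q) = −11q + 3(1−q), giving q = 7/16.
The value is 7·(7/16) + (-11)·(9/16) = -25/8.

-25/8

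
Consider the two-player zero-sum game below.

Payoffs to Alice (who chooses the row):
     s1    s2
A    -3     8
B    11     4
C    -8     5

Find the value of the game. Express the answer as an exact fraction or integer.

50/9

Row C is strictly dominated by row A, so Alice never plays it.
The remaining 2×2 game on (A, B) × (s1, s2) has no saddle point. Let Alice play A with probability p; indifference gives −3p + 11(1−p) = 8p + 4(1−p), so p = 7/18.
Similarly Bob's optimal q on s1 is 2/9, and the value is -3·(2/9) + (8)·(7/9) = 50/9.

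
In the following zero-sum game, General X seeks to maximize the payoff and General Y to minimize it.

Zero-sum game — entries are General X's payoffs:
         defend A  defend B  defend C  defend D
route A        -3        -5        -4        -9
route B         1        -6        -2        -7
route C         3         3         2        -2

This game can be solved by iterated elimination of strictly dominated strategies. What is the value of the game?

-2

Column defend B is strictly dominated by defend D for General Y (-9<-5, -7<-6, -2<3); eliminate defend B.
Column defend A is strictly dominated by defend C for General Y (-4<-3, -2<1, 2<3); eliminate defend A.
Row route A is strictly dominated by row route B (-2>-4, -7>-9); eliminate route A.
Row route B is strictly dominated by row route C (2>-2, -2>-7); eliminate route B.
Column defend C is strictly dominated by defend D for General Y (-2<2); eliminate defend C.
Only (route C, defend D) remains, with payoff -2.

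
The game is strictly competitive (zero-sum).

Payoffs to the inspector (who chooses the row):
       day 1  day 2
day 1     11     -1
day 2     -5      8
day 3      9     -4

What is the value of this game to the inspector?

83/25

Row day 3 is strictly dominated by row day 1, so the inspector never plays it.
The remaining 2×2 game on (day 1, day 2) × (day 1, day 2) has no saddle point. Let the inspector play day 1 with probability p; indifference gives 11p − 5(1−p) = −p + 8(1−p), so p = 13/25.
Similarly the inspectee's optimal q on day 1 is 9/25, and the value is 11·(9/25) + (-1)·(16/25) = 83/25.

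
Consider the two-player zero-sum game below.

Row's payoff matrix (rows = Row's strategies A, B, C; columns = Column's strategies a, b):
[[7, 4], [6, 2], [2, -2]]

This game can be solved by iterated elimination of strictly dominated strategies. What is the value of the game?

Row C is strictly dominated by row A (7>2, 4>-2); eliminate C.
Column a is strictly dominated by b for Column (4<7, 2<6); eliminate a.
Row B is strictly dominated by row A (4>2); eliminate B.
Only (A, b) remains, with payoff 4.

4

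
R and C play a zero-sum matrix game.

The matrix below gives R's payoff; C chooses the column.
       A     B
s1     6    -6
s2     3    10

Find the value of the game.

Row minima are -6 and 3, so R's maximin is 3; column maxima are 6 and 10, so C's minimax is 6. These differ, so the equilibrium is in mixed strategies.
Let R play s1 with probability p. C is indifferent when 6p + 3(1−p) = −6p + 10(1−p), giving p = 7/19.
Let C play A with probability q. R is indifferent when 6q − 6(1−q) = 3q + 10(1−q), giving q = 16/19.
The value is 6·(16/19) + (-6)·(3/19) = 78/19.

78/19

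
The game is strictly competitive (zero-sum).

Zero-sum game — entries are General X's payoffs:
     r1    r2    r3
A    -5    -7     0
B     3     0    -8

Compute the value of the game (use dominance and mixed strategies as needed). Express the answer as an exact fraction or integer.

-56/15

Column r1 is strictly dominated by r2 for General Y (it gives General X more in every row).
The remaining 2×2 game on (A, B) × (r2, r3) has no saddle point. Let General X play A with probability p; indifference gives −7p = −8(1−p), so p = 8/15.
Similarly General Y's optimal q on r2 is 8/15, and the value is -7·(8/15) + (0)·(7/15) = -56/15.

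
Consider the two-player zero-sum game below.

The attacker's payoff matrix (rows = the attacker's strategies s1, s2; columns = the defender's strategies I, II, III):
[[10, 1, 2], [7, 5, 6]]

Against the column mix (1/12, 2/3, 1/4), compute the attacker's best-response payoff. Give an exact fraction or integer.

65/12

s1: (10)·(1/12) + (1)·(2/3) + (2)·(1/4) = 2.
s2: (7)·(1/12) + (5)·(2/3) + (6)·(1/4) = 65/12.
The best pure response is s2 with expected payoff 65/12.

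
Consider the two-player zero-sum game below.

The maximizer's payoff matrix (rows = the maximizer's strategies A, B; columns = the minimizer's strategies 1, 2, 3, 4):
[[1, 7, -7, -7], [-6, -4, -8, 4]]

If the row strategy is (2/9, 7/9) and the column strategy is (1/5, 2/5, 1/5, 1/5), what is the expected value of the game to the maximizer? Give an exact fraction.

Against (1/5, 2/5, 1/5, 1/5), each row's expected payoff is A: 1/5; B: -18/5.
Taking the (2/9, 7/9)-weighted average: (2/9)·(1/5) + (7/9)·(-18/5) = -124/45.

-124/45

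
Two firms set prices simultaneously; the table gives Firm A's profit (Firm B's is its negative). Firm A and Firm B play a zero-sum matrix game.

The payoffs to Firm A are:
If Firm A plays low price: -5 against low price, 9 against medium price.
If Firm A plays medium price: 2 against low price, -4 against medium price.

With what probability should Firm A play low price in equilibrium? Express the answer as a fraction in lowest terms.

3/10

Row minima are -5 and -4, so Firm A's maximin is -4; column maxima are 2 and 9, so Firm B's minimax is 2. These differ, so the equilibrium is in mixed strategies.
Let Firm A play low price with probability p. Firm B is indifferent when −5p + 2(1−p) = 9p − 4(1−p), giving p = 3/10.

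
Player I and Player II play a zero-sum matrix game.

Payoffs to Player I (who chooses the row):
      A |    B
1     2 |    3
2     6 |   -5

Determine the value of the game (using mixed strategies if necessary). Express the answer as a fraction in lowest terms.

7/3

Row minima are 2 and -5, so Player I's maximin is 2; column maxima are 6 and 3, so Player II's minimax is 3. These differ, so the equilibrium is in mixed strategies.
Let Player I play 1 with probability p. Player II is indifferent when 2p + 6(1−p) = 3p − 5(1−p), giving p = 11/12.
Let Player II play A with probability q. Player I is indifferent when 2q + 3(1−q) = 6q − 5(1−q), giving q = 2/3.
The value is 2·(2/3) + (3)·(1/3) = 7/3.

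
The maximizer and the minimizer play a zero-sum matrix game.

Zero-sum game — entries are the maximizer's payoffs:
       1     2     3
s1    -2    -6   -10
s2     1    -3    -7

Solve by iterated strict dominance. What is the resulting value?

Row s1 is strictly dominated by row s2 (1>-2, -3>-6, -7>-10); eliminate s1.
Column 2 is strictly dominated by 3 for the minimizer (-7<-3); eliminate 2.
Column 1 is strictly dominated by 3 for the minimizer (-7<1); eliminate 1.
Only (s2, 3) remains, with payoff -7.

-7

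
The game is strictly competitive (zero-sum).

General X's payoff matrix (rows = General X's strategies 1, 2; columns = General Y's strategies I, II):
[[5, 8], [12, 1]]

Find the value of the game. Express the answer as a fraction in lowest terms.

13/2

Row minima are 5 and 1, so General X's maximin is 5; column maxima are 12 and 8, so General Y's minimax is 8. These differ, so the equilibrium is in mixed strategies.
Let General X play 1 with probability p. General Y is indifferent when 5p + 12(1−p) = 8p + (1−p), giving p = 11/14.
Let General Y play I with probability q. General X is indifferent when 5q + 8(1−q) = 12q + (1−q), giving q = 1/2.
The value is 5·(1/2) + (8)·(1/2) = 13/2.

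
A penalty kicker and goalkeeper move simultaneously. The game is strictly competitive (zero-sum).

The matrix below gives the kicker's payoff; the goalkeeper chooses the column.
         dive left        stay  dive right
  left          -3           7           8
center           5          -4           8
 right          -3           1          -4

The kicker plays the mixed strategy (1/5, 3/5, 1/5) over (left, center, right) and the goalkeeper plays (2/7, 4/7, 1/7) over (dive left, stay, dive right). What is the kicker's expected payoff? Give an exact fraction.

6/7

Against (2/7, 4/7, 1/7), each row's expected payoff is left: 30/7; center: 2/7; right: -6/7.
Taking the (1/5, 3/5, 1/5)-weighted average: (1/5)·(30/7) + (3/5)·(2/7) + (1/5)·(-6/7) = 6/7.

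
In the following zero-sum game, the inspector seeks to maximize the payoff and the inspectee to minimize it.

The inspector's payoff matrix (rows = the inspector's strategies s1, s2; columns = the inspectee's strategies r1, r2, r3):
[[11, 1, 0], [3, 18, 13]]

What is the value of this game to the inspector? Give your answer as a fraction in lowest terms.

143/21

Column r2 is strictly dominated by r3 for the inspectee (it gives the inspector more in every row).
The remaining 2×2 game on (s1, s2) × (r1, r3) has no saddle point. Let the inspector play s1 with probability p; indifference gives 11p + 3(1−p) = 13(1−p), so p = 10/21.
Similarly the inspectee's optimal q on r1 is 13/21, and the value is 11·(13/21) + (0)·(8/21) = 143/21.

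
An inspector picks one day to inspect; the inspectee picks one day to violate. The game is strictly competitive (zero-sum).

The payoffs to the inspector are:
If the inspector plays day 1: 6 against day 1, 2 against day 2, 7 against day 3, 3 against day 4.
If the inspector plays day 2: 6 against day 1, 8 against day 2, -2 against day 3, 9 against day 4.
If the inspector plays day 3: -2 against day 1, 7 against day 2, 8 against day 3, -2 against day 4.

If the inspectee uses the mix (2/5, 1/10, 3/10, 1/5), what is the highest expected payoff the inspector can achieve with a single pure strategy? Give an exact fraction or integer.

day 1: (6)·(2/5) + (2)·(1/10) + (7)·(3/10) + (3)·(1/5) = 53/10.
day 2: (6)·(2/5) + (8)·(1/10) + (-2)·(3/10) + (9)·(1/5) = 22/5.
day 3: (-2)·(2/5) + (7)·(1/10) + (8)·(3/10) + (-2)·(1/5) = 19/10.
The best pure response is day 1 with expected payoff 53/10.

53/10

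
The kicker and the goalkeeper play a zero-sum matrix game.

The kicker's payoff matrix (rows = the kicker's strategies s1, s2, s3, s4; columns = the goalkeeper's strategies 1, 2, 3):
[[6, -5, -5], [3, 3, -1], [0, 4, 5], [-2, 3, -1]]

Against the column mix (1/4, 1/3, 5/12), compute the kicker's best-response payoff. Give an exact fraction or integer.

s1: (6)·(1/4) + (-5)·(1/3) + (-5)·(5/12) = -9/4.
s2: (3)·(1/4) + (3)·(1/3) + (-1)·(5/12) = 4/3.
s3: (0)·(1/4) + (4)·(1/3) + (5)·(5/12) = 41/12.
s4: (-2)·(1/4) + (3)·(1/3) + (-1)·(5/12) = 1/12.
The best pure response is s3 with expected payoff 41/12.

41/12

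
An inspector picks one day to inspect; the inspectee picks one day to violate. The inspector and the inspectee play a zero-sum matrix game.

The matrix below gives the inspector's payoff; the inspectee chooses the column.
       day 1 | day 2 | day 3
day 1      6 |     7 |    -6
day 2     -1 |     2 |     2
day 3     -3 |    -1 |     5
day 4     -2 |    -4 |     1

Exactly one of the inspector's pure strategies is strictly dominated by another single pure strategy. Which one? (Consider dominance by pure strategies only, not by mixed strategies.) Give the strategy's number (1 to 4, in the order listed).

4

Compare day 4 with day 2: -1 > -2, 2 > -4, 2 > 1.
So day 2 strictly dominates day 4 for the inspector; day 4 is strictly dominated.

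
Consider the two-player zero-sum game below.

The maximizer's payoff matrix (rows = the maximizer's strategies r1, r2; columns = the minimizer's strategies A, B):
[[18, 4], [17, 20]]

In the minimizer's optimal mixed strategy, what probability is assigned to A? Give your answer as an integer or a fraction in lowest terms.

16/17

Row minima are 4 and 17, so the maximizer's maximin is 17; column maxima are 18 and 20, so the minimizer's minimax is 18. These differ, so the equilibrium is in mixed strategies.
Let the minimizer play A with probability q. The maximizer is indifferent when 18q + 4(1−q) = 17q + 20(1−q), giving q = 16/17.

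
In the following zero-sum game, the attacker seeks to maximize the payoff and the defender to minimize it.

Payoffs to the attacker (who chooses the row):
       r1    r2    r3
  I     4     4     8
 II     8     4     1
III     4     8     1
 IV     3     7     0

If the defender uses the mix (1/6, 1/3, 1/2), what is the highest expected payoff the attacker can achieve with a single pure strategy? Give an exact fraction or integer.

6

I: (4)·(1/6) + (4)·(1/3) + (8)·(1/2) = 6.
II: (8)·(1/6) + (4)·(1/3) + (1)·(1/2) = 19/6.
III: (4)·(1/6) + (8)·(1/3) + (1)·(1/2) = 23/6.
IV: (3)·(1/6) + (7)·(1/3) + (0)·(1/2) = 17/6.
The best pure response is I with expected payoff 6.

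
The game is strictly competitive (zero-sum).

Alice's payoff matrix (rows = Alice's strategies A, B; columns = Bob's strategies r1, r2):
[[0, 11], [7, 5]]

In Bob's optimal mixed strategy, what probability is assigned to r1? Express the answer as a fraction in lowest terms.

Row minima are 0 and 5, so Alice's maximin is 5; column maxima are 7 and 11, so Bob's minimax is 7. These differ, so the equilibrium is in mixed strategies.
Let Bob play r1 with probability q. Alice is indifferent when 11(1−q) = 7q + 5(1−q), giving q = 6/13.

6/13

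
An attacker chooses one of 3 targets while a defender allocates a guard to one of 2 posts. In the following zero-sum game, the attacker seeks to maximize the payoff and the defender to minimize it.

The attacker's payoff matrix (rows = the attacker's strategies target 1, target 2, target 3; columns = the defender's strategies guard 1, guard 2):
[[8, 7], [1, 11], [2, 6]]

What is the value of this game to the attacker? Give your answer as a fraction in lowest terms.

Row target 3 is strictly dominated by row target 1, so the attacker never plays it.
The remaining 2×2 game on (target 1, target 2) × (guard 1, guard 2) has no saddle point. Let the attacker play target 1 with probability p; indifference gives 8p + (1−p) = 7p + 11(1−p), so p = 10/11.
Similarly the defender's optimal q on guard 1 is 4/11, and the value is 8·(4/11) + (7)·(7/11) = 81/11.

81/11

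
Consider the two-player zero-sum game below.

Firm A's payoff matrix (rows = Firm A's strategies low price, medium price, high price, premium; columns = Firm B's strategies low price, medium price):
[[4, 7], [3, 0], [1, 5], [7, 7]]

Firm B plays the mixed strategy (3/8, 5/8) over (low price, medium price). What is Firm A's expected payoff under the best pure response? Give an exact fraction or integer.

low price: (4)·(3/8) + (7)·(5/8) = 47/8.
medium price: (3)·(3/8) + (0)·(5/8) = 9/8.
high price: (1)·(3/8) + (5)·(5/8) = 7/2.
premium: (7)·(3/8) + (7)·(5/8) = 7.
The best pure response is premium with expected payoff 7.

7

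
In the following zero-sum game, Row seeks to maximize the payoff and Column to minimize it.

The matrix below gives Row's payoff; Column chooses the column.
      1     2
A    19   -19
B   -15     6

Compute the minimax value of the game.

-171/59

Row minima are -19 and -15, so Row's maximin is -15; column maxima are 19 and 6, so Column's minimax is 6. These differ, so the equilibrium is in mixed strategies.
Let Row play A with probability p. Column is indifferent when 19p − 15(1−p) = −19p + 6(1−p), giving p = 21/59.
Let Column play 1 with probability q. Row is indifferent when 19q − 19(1−q) = −15q + 6(1−q), giving q = 25/59.
The value is 19·(25/59) + (-19)·(34/59) = -171/59.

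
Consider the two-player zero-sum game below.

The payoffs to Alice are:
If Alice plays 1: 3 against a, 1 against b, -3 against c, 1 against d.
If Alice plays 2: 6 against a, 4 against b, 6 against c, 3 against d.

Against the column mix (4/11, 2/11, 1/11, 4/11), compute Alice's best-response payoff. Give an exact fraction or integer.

50/11

1: (3)·(4/11) + (1)·(2/11) + (-3)·(1/11) + (1)·(4/11) = 15/11.
2: (6)·(4/11) + (4)·(2/11) + (6)·(1/11) + (3)·(4/11) = 50/11.
The best pure response is 2 with expected payoff 50/11.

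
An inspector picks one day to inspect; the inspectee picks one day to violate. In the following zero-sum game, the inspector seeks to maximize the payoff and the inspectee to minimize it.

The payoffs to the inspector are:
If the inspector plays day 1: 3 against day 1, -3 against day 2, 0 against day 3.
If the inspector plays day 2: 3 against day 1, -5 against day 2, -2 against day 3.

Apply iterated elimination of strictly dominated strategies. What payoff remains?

Column day 1 is strictly dominated by day 2 for the inspectee (-3<3, -5<3); eliminate day 1.
Column day 3 is strictly dominated by day 2 for the inspectee (-3<0, -5<-2); eliminate day 3.
Row day 2 is strictly dominated by row day 1 (-3>-5); eliminate day 2.
Only (day 1, day 2) remains, with payoff -3.

-3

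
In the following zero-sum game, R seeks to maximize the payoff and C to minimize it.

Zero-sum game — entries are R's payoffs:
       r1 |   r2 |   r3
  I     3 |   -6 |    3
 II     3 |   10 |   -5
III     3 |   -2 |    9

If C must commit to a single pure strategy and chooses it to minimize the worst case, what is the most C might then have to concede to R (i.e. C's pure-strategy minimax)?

The worst case (largest entry) in each column is r1: 3, r2: 10, r3: 9.
The best (smallest) of these is 3.

3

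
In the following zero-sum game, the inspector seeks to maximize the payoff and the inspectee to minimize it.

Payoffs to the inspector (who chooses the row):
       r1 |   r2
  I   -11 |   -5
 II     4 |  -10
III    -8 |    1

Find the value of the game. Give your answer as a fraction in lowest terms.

-76/23

Row I is strictly dominated by row III, so the inspector never plays it.
The remaining 2×2 game on (II, III) × (r1, r2) has no saddle point. Let the inspector play II with probability p; indifference gives 4p − 8(1−p) = −10p + (1−p), so p = 9/23.
Similarly the inspectee's optimal q on r1 is 11/23, and the value is 4·(11/23) + (-10)·(12/23) = -76/23.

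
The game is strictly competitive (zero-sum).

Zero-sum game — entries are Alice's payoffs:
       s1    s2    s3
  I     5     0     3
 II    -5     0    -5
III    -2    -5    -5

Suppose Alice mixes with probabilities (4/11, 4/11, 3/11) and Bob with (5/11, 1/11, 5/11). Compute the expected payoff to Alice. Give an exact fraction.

Against (5/11, 1/11, 5/11), each row's expected payoff is I: 40/11; II: -50/11; III: -40/11.
Taking the (4/11, 4/11, 3/11)-weighted average: (4/11)·(40/11) + (4/11)·(-50/11) + (3/11)·(-40/11) = -160/121.

-160/121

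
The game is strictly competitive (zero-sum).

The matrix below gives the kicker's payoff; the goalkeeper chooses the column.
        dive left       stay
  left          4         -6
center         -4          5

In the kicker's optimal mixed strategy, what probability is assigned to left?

Row minima are -6 and -4, so the kicker's maximin is -4; column maxima are 4 and 5, so the goalkeeper's minimax is 4. These differ, so the equilibrium is in mixed strategies.
Let the kicker play left with probability p. The goalkeeper is indifferent when 4p − 4(1−p) = −6p + 5(1−p), giving p = 9/19.

9/19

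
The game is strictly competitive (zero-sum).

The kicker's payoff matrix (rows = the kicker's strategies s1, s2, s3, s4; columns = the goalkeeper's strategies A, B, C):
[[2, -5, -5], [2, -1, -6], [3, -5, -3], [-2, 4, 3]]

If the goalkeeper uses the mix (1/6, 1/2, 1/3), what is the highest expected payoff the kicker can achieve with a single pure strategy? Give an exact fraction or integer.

s1: (2)·(1/6) + (-5)·(1/2) + (-5)·(1/3) = -23/6.
s2: (2)·(1/6) + (-1)·(1/2) + (-6)·(1/3) = -13/6.
s3: (3)·(1/6) + (-5)·(1/2) + (-3)·(1/3) = -3.
s4: (-2)·(1/6) + (4)·(1/2) + (3)·(1/3) = 8/3.
The best pure response is s4 with expected payoff 8/3.

8/3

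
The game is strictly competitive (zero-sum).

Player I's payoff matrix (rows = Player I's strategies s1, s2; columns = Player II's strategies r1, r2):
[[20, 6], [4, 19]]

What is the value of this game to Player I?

Row minima are 6 and 4, so Player I's maximin is 6; column maxima are 20 and 19, so Player II's minimax is 19. These differ, so the equilibrium is in mixed strategies.
Let Player I play s1 with probability p. Player II is indifferent when 20p + 4(1−p) = 6p + 19(1−p), giving p = 15/29.
Let Player II play r1 with probability q. Player I is indifferent when 20q + 6(1−q) = 4q + 19(1−q), giving q = 13/29.
The value is 20·(13/29) + (6)·(16/29) = 356/29.

356/29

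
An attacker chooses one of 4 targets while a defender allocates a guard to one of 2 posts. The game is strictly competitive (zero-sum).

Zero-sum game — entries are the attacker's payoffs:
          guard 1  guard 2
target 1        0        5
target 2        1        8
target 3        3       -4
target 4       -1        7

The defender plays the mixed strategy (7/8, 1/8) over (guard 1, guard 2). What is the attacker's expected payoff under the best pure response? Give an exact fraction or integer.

target 1: (0)·(7/8) + (5)·(1/8) = 5/8.
target 2: (1)·(7/8) + (8)·(1/8) = 15/8.
target 3: (3)·(7/8) + (-4)·(1/8) = 17/8.
target 4: (-1)·(7/8) + (7)·(1/8) = 0.
The best pure response is target 3 with expected payoff 17/8.

17/8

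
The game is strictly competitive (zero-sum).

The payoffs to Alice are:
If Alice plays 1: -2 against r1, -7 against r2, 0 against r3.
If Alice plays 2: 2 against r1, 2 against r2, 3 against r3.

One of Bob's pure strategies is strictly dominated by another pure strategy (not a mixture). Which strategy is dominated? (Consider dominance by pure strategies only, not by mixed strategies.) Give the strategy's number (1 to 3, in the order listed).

3

Bob prefers columns that give Alice less. Compare r3 with r1: -2 < 0, 2 < 3.
So r1 strictly dominates r3 for Bob; r3 is strictly dominated.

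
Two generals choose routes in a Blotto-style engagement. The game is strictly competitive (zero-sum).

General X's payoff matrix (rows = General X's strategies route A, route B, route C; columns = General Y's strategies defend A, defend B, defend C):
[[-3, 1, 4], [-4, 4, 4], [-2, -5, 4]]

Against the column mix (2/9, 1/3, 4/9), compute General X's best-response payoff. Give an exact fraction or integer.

20/9

route A: (-3)·(2/9) + (1)·(1/3) + (4)·(4/9) = 13/9.
route B: (-4)·(2/9) + (4)·(1/3) + (4)·(4/9) = 20/9.
route C: (-2)·(2/9) + (-5)·(1/3) + (4)·(4/9) = -1/3.
The best pure response is route B with expected payoff 20/9.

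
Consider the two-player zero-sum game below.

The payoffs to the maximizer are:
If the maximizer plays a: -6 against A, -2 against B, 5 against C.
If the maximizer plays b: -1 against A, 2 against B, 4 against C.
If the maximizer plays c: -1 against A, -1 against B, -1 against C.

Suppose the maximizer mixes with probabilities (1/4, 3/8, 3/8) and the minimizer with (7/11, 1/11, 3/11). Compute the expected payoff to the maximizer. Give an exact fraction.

-35/44

Against (7/11, 1/11, 3/11), each row's expected payoff is a: -29/11; b: 7/11; c: -1.
Taking the (1/4, 3/8, 3/8)-weighted average: (1/4)·(-29/11) + (3/8)·(7/11) + (3/8)·(-1) = -35/44.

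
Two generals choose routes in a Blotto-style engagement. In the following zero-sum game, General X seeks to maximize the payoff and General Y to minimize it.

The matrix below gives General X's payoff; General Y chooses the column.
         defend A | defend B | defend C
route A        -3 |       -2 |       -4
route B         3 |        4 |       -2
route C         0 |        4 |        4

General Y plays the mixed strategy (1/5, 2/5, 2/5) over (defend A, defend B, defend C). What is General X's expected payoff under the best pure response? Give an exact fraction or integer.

route A: (-3)·(1/5) + (-2)·(2/5) + (-4)·(2/5) = -3.
route B: (3)·(1/5) + (4)·(2/5) + (-2)·(2/5) = 7/5.
route C: (0)·(1/5) + (4)·(2/5) + (4)·(2/5) = 16/5.
The best pure response is route C with expected payoff 16/5.

16/5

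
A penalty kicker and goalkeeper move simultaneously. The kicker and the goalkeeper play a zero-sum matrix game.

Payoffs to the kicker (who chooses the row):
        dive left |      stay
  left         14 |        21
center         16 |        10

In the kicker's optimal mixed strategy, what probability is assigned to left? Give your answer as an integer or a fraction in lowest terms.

Row minima are 14 and 10, so the kicker's maximin is 14; column maxima are 16 and 21, so the goalkeeper's minimax is 16. These differ, so the equilibrium is in mixed strategies.
Let the kicker play left with probability p. The goalkeeper is indifferent when 14p + 16(1−p) = 21p + 10(1−p), giving p = 6/13.

6/13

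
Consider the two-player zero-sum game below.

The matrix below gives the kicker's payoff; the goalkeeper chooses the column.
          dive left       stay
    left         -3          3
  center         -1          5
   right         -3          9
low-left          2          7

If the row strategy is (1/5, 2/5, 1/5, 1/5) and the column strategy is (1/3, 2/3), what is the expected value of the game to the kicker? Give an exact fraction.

52/15

Against (1/3, 2/3), each row's expected payoff is left: 1; center: 3; right: 5; low-left: 16/3.
Taking the (1/5, 2/5, 1/5, 1/5)-weighted average: (1/5)·(1) + (2/5)·(3) + (1/5)·(5) + (1/5)·(16/3) = 52/15.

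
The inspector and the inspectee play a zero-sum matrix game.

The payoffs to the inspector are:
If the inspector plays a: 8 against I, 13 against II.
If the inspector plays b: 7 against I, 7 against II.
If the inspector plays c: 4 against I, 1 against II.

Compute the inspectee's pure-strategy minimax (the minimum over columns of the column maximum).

8

The worst case (largest entry) in each column is I: 8, II: 13.
The best (smallest) of these is 8.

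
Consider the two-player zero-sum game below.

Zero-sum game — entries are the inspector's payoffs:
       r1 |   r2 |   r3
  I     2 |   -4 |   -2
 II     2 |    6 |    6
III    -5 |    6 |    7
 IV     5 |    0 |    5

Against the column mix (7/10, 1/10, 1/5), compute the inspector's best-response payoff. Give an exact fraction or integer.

9/2

I: (2)·(7/10) + (-4)·(1/10) + (-2)·(1/5) = 3/5.
II: (2)·(7/10) + (6)·(1/10) + (6)·(1/5) = 16/5.
III: (-5)·(7/10) + (6)·(1/10) + (7)·(1/5) = -3/2.
IV: (5)·(7/10) + (0)·(1/10) + (5)·(1/5) = 9/2.
The best pure response is IV with expected payoff 9/2.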